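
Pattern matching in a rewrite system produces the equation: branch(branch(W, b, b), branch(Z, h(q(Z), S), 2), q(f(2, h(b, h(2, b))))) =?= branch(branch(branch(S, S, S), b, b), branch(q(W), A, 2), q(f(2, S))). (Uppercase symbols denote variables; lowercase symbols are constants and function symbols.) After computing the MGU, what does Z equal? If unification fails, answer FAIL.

q(branch(h(b, h(2, b)), h(b, h(2, b)), h(b, h(2, b))))

Decompose branch/3: branch(W, b, b) =?= branch(branch(S, S, S), b, b),  branch(Z, h(q(Z), S), 2) =?= branch(q(W), A, 2),  q(f(2, h(b, h(2, b)))) =?= q(f(2, S)).
Decompose branch/3: W =?= branch(S, S, S),  b =?= b,  b =?= b.
Bind W := branch(S, S, S); substituting into the one remaining equation that mentions W gives: branch(Z, h(q(Z), S), 2) =?= branch(q(branch(S, S, S)), A, 2).
Delete trivial equation b =?= b.
Delete trivial equation b =?= b.
Decompose branch/3: Z =?= q(branch(S, S, S)),  h(q(Z), S) =?= A,  2 =?= 2.
Bind Z := q(branch(S, S, S)); substituting into the one remaining equation that mentions Z gives: h(q(q(branch(S, S, S))), S) =?= A.
Bind A := h(q(q(branch(S, S, S))), S); no other remaining equation mentions A.
Delete trivial equation 2 =?= 2.
Decompose q/1: f(2, h(b, h(2, b))) =?= f(2, S).
Decompose f/2: 2 =?= 2,  h(b, h(2, b)) =?= S.
Delete trivial equation 2 =?= 2.
Bind S := h(b, h(2, b)). Substituting into the earlier bindings gives W := branch(h(b, h(2, b)), h(b, h(2, b)), h(b, h(2, b))), Z := q(branch(h(b, h(2, b)), h(b, h(2, b)), h(b, h(2, b)))), A := h(q(q(branch(h(b, h(2, b)), h(b, h(2, b)), h(b, h(2, b))))), h(b, h(2, b))).
MGU = { W ↦ branch(h(b, h(2, b)), h(b, h(2, b)), h(b, h(2, b))), Z ↦ q(branch(h(b, h(2, b)), h(b, h(2, b)), h(b, h(2, b)))), A ↦ h(q(q(branch(h(b, h(2, b)), h(b, h(2, b)), h(b, h(2, b))))), h(b, h(2, b))), S ↦ h(b, h(2, b)) }, so Z ↦ q(branch(h(b, h(2, b)), h(b, h(2, b)), h(b, h(2, b)))).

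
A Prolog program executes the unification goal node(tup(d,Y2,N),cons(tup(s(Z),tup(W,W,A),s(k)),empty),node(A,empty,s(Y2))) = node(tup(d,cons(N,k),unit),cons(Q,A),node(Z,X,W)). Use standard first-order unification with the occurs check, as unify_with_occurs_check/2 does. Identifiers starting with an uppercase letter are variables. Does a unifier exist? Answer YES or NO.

Decompose node/3: tup(d,Y2,N) = tup(d,cons(N,k),unit),  cons(tup(s(Z),tup(W,W,A),s(k)),empty) = cons(Q,A),  node(A,empty,s(Y2)) = node(Z,X,W).
Decompose tup/3: d = d,  Y2 = cons(N,k),  N = unit.
Delete trivial equation d = d.
Bind Y2 := cons(N,k); substituting into the one remaining equation that mentions Y2 gives: node(A,empty,s(cons(N,k))) = node(Z,X,W).
Bind N := unit; substituting into the one remaining equation that mentions N gives: node(A,empty,s(cons(unit,k))) = node(Z,X,W). Substituting into the earlier binding gives Y2 := cons(unit,k).
Decompose cons/2: tup(s(Z),tup(W,W,A),s(k)) = Q,  empty = A.
Bind Q := tup(s(Z),tup(W,W,A),s(k)); no other remaining equation mentions Q.
Bind A := empty; substituting into the remaining equation gives: node(empty,empty,s(cons(unit,k))) = node(Z,X,W). Substituting into the earlier binding gives Q := tup(s(Z),tup(W,W,empty),s(k)).
Decompose node/3: empty = Z,  empty = X,  s(cons(unit,k)) = W.
Bind Z := empty; no other remaining equation mentions Z. Substituting into the earlier binding gives Q := tup(s(empty),tup(W,W,empty),s(k)).
Bind X := empty; no other remaining equation mentions X.
Bind W := s(cons(unit,k)). Substituting into the earlier binding gives Q := tup(s(empty),tup(s(cons(unit,k)),s(cons(unit,k)),empty),s(k)).
No equations remain and no clash or occurs-check failure arose, so a unifier exists.

YES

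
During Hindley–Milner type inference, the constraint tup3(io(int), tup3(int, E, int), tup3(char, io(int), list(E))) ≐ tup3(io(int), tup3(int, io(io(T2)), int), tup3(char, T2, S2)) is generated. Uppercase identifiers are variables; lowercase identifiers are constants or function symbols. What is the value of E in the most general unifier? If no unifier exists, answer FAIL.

Decompose tup3/3: io(int) ≐ io(int),  tup3(int, E, int) ≐ tup3(int, io(io(T2)), int),  tup3(char, io(int), list(E)) ≐ tup3(char, T2, S2).
Delete trivial equation io(int) ≐ io(int).
Decompose tup3/3: int ≐ int,  E ≐ io(io(T2)),  int ≐ int.
Delete trivial equation int ≐ int.
Bind E := io(io(T2)); substituting into the one remaining equation that mentions E gives: tup3(char, io(int), list(io(io(T2)))) ≐ tup3(char, T2, S2).
Delete trivial equation int ≐ int.
Decompose tup3/3: char ≐ char,  io(int) ≐ T2,  list(io(io(T2))) ≐ S2.
Delete trivial equation char ≐ char.
Bind T2 := io(int); substituting into the remaining equation gives: list(io(io(io(int)))) ≐ S2. Substituting into the earlier binding gives E := io(io(io(int))).
Bind S2 := list(io(io(io(int)))).
MGU = { E -> io(io(io(int))), T2 -> io(int), S2 -> list(io(io(io(int)))) }, so E -> io(io(io(int))).

io(io(io(int)))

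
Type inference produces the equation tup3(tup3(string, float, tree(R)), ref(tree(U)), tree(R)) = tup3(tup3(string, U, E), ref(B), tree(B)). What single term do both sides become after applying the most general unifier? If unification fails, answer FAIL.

tup3(tup3(string, float, tree(tree(float))), ref(tree(float)), tree(tree(float)))

Decompose tup3/3: tup3(string, float, tree(R)) = tup3(string, U, E),  ref(tree(U)) = ref(B),  tree(R) = tree(B).
Decompose tup3/3: string = string,  float = U,  tree(R) = E.
Delete trivial equation string = string.
Bind U := float; substituting into the one remaining equation that mentions U gives: ref(tree(float)) = ref(B).
Bind E := tree(R); no other remaining equation mentions E.
Decompose ref/1: tree(float) = B.
Bind B := tree(float); substituting into the remaining equation gives: tree(R) = tree(tree(float)).
Decompose tree/1: R = tree(float).
Bind R := tree(float). Substituting into the earlier binding gives E := tree(tree(float)).
Applying the MGU to either side gives tup3(tup3(string, float, tree(tree(float))), ref(tree(float)), tree(tree(float))).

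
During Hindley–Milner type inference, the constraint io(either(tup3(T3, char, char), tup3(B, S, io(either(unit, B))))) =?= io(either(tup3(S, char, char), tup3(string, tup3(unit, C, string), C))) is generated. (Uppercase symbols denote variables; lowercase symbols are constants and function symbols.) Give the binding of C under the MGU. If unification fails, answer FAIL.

io(either(unit, string))

Decompose io/1: either(tup3(T3, char, char), tup3(B, S, io(either(unit, B)))) =?= either(tup3(S, char, char), tup3(string, tup3(unit, C, string), C)).
Decompose either/2: tup3(T3, char, char) =?= tup3(S, char, char),  tup3(B, S, io(either(unit, B))) =?= tup3(string, tup3(unit, C, string), C).
Decompose tup3/3: T3 =?= S,  char =?= char,  char =?= char.
Bind T3 := S; no other remaining equation mentions T3.
Delete trivial equation char =?= char.
Delete trivial equation char =?= char.
Decompose tup3/3: B =?= string,  S =?= tup3(unit, C, string),  io(either(unit, B)) =?= C.
Bind B := string; substituting into the one remaining equation that mentions B gives: io(either(unit, string)) =?= C.
Bind S := tup3(unit, C, string); no other remaining equation mentions S. Substituting into the earlier binding gives T3 := tup3(unit, C, string).
Bind C := io(either(unit, string)). Substituting into the earlier bindings gives T3 := tup3(unit, io(either(unit, string)), string), S := tup3(unit, io(either(unit, string)), string).
MGU = { T3 ↦ tup3(unit, io(either(unit, string)), string), B ↦ string, S ↦ tup3(unit, io(either(unit, string)), string), C ↦ io(either(unit, string)) }, so C ↦ io(either(unit, string)).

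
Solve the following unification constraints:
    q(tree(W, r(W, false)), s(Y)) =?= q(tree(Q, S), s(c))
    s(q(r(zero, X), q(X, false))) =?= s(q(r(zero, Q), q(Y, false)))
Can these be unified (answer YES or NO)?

Decompose q/2: tree(W, r(W, false)) =?= tree(Q, S),  s(Y) =?= s(c).
Decompose tree/2: W =?= Q,  r(W, false) =?= S.
Bind W := Q; substituting into the one remaining equation that mentions W gives: r(Q, false) =?= S.
Bind S := r(Q, false); no other remaining equation mentions S.
Decompose s/1: Y =?= c.
Bind Y := c; substituting into the remaining equation gives: s(q(r(zero, X), q(X, false))) =?= s(q(r(zero, Q), q(c, false))).
Decompose s/1: q(r(zero, X), q(X, false)) =?= q(r(zero, Q), q(c, false)).
Decompose q/2: r(zero, X) =?= r(zero, Q),  q(X, false) =?= q(c, false).
Decompose r/2: zero =?= zero,  X =?= Q.
Delete trivial equation zero =?= zero.
Bind X := Q; substituting into the remaining equation gives: q(Q, false) =?= q(c, false).
Decompose q/2: Q =?= c,  false =?= false.
Bind Q := c; no other remaining equation mentions Q. Substituting into the earlier bindings gives W := c, S := r(c, false), X := c.
Delete trivial equation false =?= false.
No equations remain and no clash or occurs-check failure arose, so a unifier exists.

YES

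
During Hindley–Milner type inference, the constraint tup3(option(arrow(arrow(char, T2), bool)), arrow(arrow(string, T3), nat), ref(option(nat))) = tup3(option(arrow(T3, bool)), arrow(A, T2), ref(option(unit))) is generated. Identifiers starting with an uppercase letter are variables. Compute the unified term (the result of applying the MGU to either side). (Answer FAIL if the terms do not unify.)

FAIL

Decompose tup3/3: option(arrow(arrow(char, T2), bool)) = option(arrow(T3, bool)),  arrow(arrow(string, T3), nat) = arrow(A, T2),  ref(option(nat)) = ref(option(unit)).
Decompose option/1: arrow(arrow(char, T2), bool) = arrow(T3, bool).
Decompose arrow/2: arrow(char, T2) = T3,  bool = bool.
Bind T3 := arrow(char, T2); substituting into the one remaining equation that mentions T3 gives: arrow(arrow(string, arrow(char, T2)), nat) = arrow(A, T2).
Delete trivial equation bool = bool.
Decompose arrow/2: arrow(string, arrow(char, T2)) = A,  nat = T2.
Bind A := arrow(string, arrow(char, T2)); no other remaining equation mentions A.
Bind T2 := nat; no other remaining equation mentions T2. Substituting into the earlier bindings gives T3 := arrow(char, nat), A := arrow(string, arrow(char, nat)).
Decompose ref/1: option(nat) = option(unit).
Decompose option/1: nat = unit.
Clash: constants nat and unit differ; no unifier exists.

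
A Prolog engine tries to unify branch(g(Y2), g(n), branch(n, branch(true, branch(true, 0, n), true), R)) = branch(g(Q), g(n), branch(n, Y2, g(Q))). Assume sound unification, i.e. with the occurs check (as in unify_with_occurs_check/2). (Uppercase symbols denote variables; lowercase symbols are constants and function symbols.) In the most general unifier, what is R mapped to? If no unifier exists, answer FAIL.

g(branch(true, branch(true, 0, n), true))

Decompose branch/3: g(Y2) = g(Q),  g(n) = g(n),  branch(n, branch(true, branch(true, 0, n), true), R) = branch(n, Y2, g(Q)).
Decompose g/1: Y2 = Q.
Bind Y2 := Q; substituting into the one remaining equation that mentions Y2 gives: branch(n, branch(true, branch(true, 0, n), true), R) = branch(n, Q, g(Q)).
Delete trivial equation g(n) = g(n).
Decompose branch/3: n = n,  branch(true, branch(true, 0, n), true) = Q,  R = g(Q).
Delete trivial equation n = n.
Bind Q := branch(true, branch(true, 0, n), true); substituting into the remaining equation gives: R = g(branch(true, branch(true, 0, n), true)). Substituting into the earlier binding gives Y2 := branch(true, branch(true, 0, n), true).
Bind R := g(branch(true, branch(true, 0, n), true)).
MGU = { Y2 ↦ branch(true, branch(true, 0, n), true), Q ↦ branch(true, branch(true, 0, n), true), R ↦ g(branch(true, branch(true, 0, n), true)) }, so R ↦ g(branch(true, branch(true, 0, n), true)).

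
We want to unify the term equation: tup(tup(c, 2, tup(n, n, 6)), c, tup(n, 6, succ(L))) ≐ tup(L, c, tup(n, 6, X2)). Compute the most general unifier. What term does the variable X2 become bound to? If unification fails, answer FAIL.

succ(tup(c, 2, tup(n, n, 6)))

Decompose tup/3: tup(c, 2, tup(n, n, 6)) ≐ L,  c ≐ c,  tup(n, 6, succ(L)) ≐ tup(n, 6, X2).
Bind L := tup(c, 2, tup(n, n, 6)); substituting into the one remaining equation that mentions L gives: tup(n, 6, succ(tup(c, 2, tup(n, n, 6)))) ≐ tup(n, 6, X2).
Delete trivial equation c ≐ c.
Decompose tup/3: n ≐ n,  6 ≐ 6,  succ(tup(c, 2, tup(n, n, 6))) ≐ X2.
Delete trivial equation n ≐ n.
Delete trivial equation 6 ≐ 6.
Bind X2 := succ(tup(c, 2, tup(n, n, 6))).
MGU = { L -> tup(c, 2, tup(n, n, 6)), X2 -> succ(tup(c, 2, tup(n, n, 6))) }, so X2 -> succ(tup(c, 2, tup(n, n, 6))).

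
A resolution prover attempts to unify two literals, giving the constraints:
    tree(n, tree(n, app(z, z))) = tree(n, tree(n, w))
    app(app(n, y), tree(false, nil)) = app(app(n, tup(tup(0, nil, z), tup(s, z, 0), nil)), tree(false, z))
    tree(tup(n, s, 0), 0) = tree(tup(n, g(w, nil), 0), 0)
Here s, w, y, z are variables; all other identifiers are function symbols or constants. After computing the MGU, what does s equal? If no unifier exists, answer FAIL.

g(app(nil, nil), nil)

Decompose tree/2: n = n,  tree(n, app(z, z)) = tree(n, w).
Delete trivial equation n = n.
Decompose tree/2: n = n,  app(z, z) = w.
Delete trivial equation n = n.
Bind w := app(z, z); substituting into the one remaining equation that mentions w gives: tree(tup(n, s, 0), 0) = tree(tup(n, g(app(z, z), nil), 0), 0).
Decompose app/2: app(n, y) = app(n, tup(tup(0, nil, z), tup(s, z, 0), nil)),  tree(false, nil) = tree(false, z).
Decompose app/2: n = n,  y = tup(tup(0, nil, z), tup(s, z, 0), nil).
Delete trivial equation n = n.
Bind y := tup(tup(0, nil, z), tup(s, z, 0), nil); no other remaining equation mentions y.
Decompose tree/2: false = false,  nil = z.
Delete trivial equation false = false.
Bind z := nil; substituting into the remaining equation gives: tree(tup(n, s, 0), 0) = tree(tup(n, g(app(nil, nil), nil), 0), 0). Substituting into the earlier bindings gives w := app(nil, nil), y := tup(tup(0, nil, nil), tup(s, nil, 0), nil).
Decompose tree/2: tup(n, s, 0) = tup(n, g(app(nil, nil), nil), 0),  0 = 0.
Decompose tup/3: n = n,  s = g(app(nil, nil), nil),  0 = 0.
Delete trivial equation n = n.
Bind s := g(app(nil, nil), nil); no other remaining equation mentions s. Substituting into the earlier binding gives y := tup(tup(0, nil, nil), tup(g(app(nil, nil), nil), nil, 0), nil).
Delete trivial equation 0 = 0.
Delete trivial equation 0 = 0.
MGU = { w ↦ app(nil, nil), y ↦ tup(tup(0, nil, nil), tup(g(app(nil, nil), nil), nil, 0), nil), z ↦ nil, s ↦ g(app(nil, nil), nil) }, so s ↦ g(app(nil, nil), nil).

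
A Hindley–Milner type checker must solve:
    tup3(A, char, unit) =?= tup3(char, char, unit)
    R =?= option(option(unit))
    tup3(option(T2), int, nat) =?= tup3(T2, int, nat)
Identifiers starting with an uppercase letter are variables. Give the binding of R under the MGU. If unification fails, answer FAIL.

Decompose tup3/3: A =?= char,  char =?= char,  unit =?= unit.
Bind A := char; no other remaining equation mentions A.
Delete trivial equation char =?= char.
Delete trivial equation unit =?= unit.
Bind R := option(option(unit)); no other remaining equation mentions R.
Decompose tup3/3: option(T2) =?= T2,  int =?= int,  nat =?= nat.
Occurs check fails: T2 occurs in option(T2); the equation T2 =?= option(T2) has no finite solution.

FAIL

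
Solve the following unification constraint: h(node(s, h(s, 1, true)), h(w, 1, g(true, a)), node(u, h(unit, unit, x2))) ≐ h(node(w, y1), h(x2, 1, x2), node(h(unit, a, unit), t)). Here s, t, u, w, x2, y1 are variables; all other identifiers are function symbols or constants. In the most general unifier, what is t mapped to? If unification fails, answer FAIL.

h(unit, unit, g(true, a))

Decompose h/3: node(s, h(s, 1, true)) ≐ node(w, y1),  h(w, 1, g(true, a)) ≐ h(x2, 1, x2),  node(u, h(unit, unit, x2)) ≐ node(h(unit, a, unit), t).
Decompose node/2: s ≐ w,  h(s, 1, true) ≐ y1.
Bind s := w; substituting into the one remaining equation that mentions s gives: h(w, 1, true) ≐ y1.
Bind y1 := h(w, 1, true); no other remaining equation mentions y1.
Decompose h/3: w ≐ x2,  1 ≐ 1,  g(true, a) ≐ x2.
Bind w := x2; no other remaining equation mentions w. Substituting into the earlier bindings gives s := x2, y1 := h(x2, 1, true).
Delete trivial equation 1 ≐ 1.
Bind x2 := g(true, a); substituting into the remaining equation gives: node(u, h(unit, unit, g(true, a))) ≐ node(h(unit, a, unit), t). Substituting into the earlier bindings gives s := g(true, a), y1 := h(g(true, a), 1, true), w := g(true, a).
Decompose node/2: u ≐ h(unit, a, unit),  h(unit, unit, g(true, a)) ≐ t.
Bind u := h(unit, a, unit); no other remaining equation mentions u.
Bind t := h(unit, unit, g(true, a)).
MGU = { s := g(true, a), y1 := h(g(true, a), 1, true), w := g(true, a), x2 := g(true, a), u := h(unit, a, unit), t := h(unit, unit, g(true, a)) }, so t := h(unit, unit, g(true, a)).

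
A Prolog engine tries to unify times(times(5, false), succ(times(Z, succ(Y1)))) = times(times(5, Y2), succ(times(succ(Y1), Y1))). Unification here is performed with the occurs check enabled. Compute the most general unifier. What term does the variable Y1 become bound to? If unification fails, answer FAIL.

Decompose times/2: times(5, false) = times(5, Y2),  succ(times(Z, succ(Y1))) = succ(times(succ(Y1), Y1)).
Decompose times/2: 5 = 5,  false = Y2.
Delete trivial equation 5 = 5.
Bind Y2 := false; no other remaining equation mentions Y2.
Decompose succ/1: times(Z, succ(Y1)) = times(succ(Y1), Y1).
Decompose times/2: Z = succ(Y1),  succ(Y1) = Y1.
Bind Z := succ(Y1); no other remaining equation mentions Z.
Occurs check fails: Y1 occurs in succ(Y1); the equation Y1 = succ(Y1) has no finite solution.

FAIL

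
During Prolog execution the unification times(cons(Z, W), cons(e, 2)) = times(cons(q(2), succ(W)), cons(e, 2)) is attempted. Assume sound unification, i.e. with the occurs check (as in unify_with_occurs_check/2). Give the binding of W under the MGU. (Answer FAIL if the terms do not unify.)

FAIL

Decompose times/2: cons(Z, W) = cons(q(2), succ(W)),  cons(e, 2) = cons(e, 2).
Decompose cons/2: Z = q(2),  W = succ(W).
Bind Z := q(2); no other remaining equation mentions Z.
Occurs check fails: W occurs in succ(W); the equation W = succ(W) has no finite solution.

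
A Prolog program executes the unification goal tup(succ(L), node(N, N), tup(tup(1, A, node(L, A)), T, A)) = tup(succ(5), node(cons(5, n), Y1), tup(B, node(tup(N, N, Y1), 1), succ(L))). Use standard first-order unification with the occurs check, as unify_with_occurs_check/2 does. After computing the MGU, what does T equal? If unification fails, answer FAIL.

Decompose tup/3: succ(L) = succ(5),  node(N, N) = node(cons(5, n), Y1),  tup(tup(1, A, node(L, A)), T, A) = tup(B, node(tup(N, N, Y1), 1), succ(L)).
Decompose succ/1: L = 5.
Bind L := 5; substituting into the one remaining equation that mentions L gives: tup(tup(1, A, node(5, A)), T, A) = tup(B, node(tup(N, N, Y1), 1), succ(5)).
Decompose node/2: N = cons(5, n),  N = Y1.
Bind N := cons(5, n); substituting into the remaining equations gives: cons(5, n) = Y1,  tup(tup(1, A, node(5, A)), T, A) = tup(B, node(tup(cons(5, n), cons(5, n), Y1), 1), succ(5)).
Bind Y1 := cons(5, n); substituting into the remaining equation gives: tup(tup(1, A, node(5, A)), T, A) = tup(B, node(tup(cons(5, n), cons(5, n), cons(5, n)), 1), succ(5)).
Decompose tup/3: tup(1, A, node(5, A)) = B,  T = node(tup(cons(5, n), cons(5, n), cons(5, n)), 1),  A = succ(5).
Bind B := tup(1, A, node(5, A)); no other remaining equation mentions B.
Bind T := node(tup(cons(5, n), cons(5, n), cons(5, n)), 1); no other remaining equation mentions T.
Bind A := succ(5). Substituting into the earlier binding gives B := tup(1, succ(5), node(5, succ(5))).
MGU = { L ↦ 5, N ↦ cons(5, n), Y1 ↦ cons(5, n), B ↦ tup(1, succ(5), node(5, succ(5))), T ↦ node(tup(cons(5, n), cons(5, n), cons(5, n)), 1), A ↦ succ(5) }, so T ↦ node(tup(cons(5, n), cons(5, n), cons(5, n)), 1).

node(tup(cons(5, n), cons(5, n), cons(5, n)), 1)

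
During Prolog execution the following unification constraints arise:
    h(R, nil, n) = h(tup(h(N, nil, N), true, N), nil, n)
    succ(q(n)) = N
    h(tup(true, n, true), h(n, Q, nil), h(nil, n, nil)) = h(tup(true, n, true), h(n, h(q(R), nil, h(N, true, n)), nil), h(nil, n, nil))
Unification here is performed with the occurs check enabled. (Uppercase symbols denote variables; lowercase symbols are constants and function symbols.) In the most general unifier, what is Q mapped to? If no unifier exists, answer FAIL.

h(q(tup(h(succ(q(n)), nil, succ(q(n))), true, succ(q(n)))), nil, h(succ(q(n)), true, n))

Decompose h/3: R = tup(h(N, nil, N), true, N),  nil = nil,  n = n.
Bind R := tup(h(N, nil, N), true, N); substituting into the one remaining equation that mentions R gives: h(tup(true, n, true), h(n, Q, nil), h(nil, n, nil)) = h(tup(true, n, true), h(n, h(q(tup(h(N, nil, N), true, N)), nil, h(N, true, n)), nil), h(nil, n, nil)).
Delete trivial equation nil = nil.
Delete trivial equation n = n.
Bind N := succ(q(n)); substituting into the remaining equation gives: h(tup(true, n, true), h(n, Q, nil), h(nil, n, nil)) = h(tup(true, n, true), h(n, h(q(tup(h(succ(q(n)), nil, succ(q(n))), true, succ(q(n)))), nil, h(succ(q(n)), true, n)), nil), h(nil, n, nil)). Substituting into the earlier binding gives R := tup(h(succ(q(n)), nil, succ(q(n))), true, succ(q(n))).
Decompose h/3: tup(true, n, true) = tup(true, n, true),  h(n, Q, nil) = h(n, h(q(tup(h(succ(q(n)), nil, succ(q(n))), true, succ(q(n)))), nil, h(succ(q(n)), true, n)), nil),  h(nil, n, nil) = h(nil, n, nil).
Delete trivial equation tup(true, n, true) = tup(true, n, true).
Decompose h/3: n = n,  Q = h(q(tup(h(succ(q(n)), nil, succ(q(n))), true, succ(q(n)))), nil, h(succ(q(n)), true, n)),  nil = nil.
Delete trivial equation n = n.
Bind Q := h(q(tup(h(succ(q(n)), nil, succ(q(n))), true, succ(q(n)))), nil, h(succ(q(n)), true, n)); no other remaining equation mentions Q.
Delete trivial equation nil = nil.
Delete trivial equation h(nil, n, nil) = h(nil, n, nil).
MGU = { R -> tup(h(succ(q(n)), nil, succ(q(n))), true, succ(q(n))), N -> succ(q(n)), Q -> h(q(tup(h(succ(q(n)), nil, succ(q(n))), true, succ(q(n)))), nil, h(succ(q(n)), true, n)) }, so Q -> h(q(tup(h(succ(q(n)), nil, succ(q(n))), true, succ(q(n)))), nil, h(succ(q(n)), true, n)).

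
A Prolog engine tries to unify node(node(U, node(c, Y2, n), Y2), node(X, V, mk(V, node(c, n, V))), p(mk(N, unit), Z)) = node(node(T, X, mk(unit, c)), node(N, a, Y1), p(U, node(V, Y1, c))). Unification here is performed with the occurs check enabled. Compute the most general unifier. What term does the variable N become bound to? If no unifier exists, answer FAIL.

Decompose node/3: node(U, node(c, Y2, n), Y2) = node(T, X, mk(unit, c)),  node(X, V, mk(V, node(c, n, V))) = node(N, a, Y1),  p(mk(N, unit), Z) = p(U, node(V, Y1, c)).
Decompose node/3: U = T,  node(c, Y2, n) = X,  Y2 = mk(unit, c).
Bind U := T; substituting into the one remaining equation that mentions U gives: p(mk(N, unit), Z) = p(T, node(V, Y1, c)).
Bind X := node(c, Y2, n); substituting into the one remaining equation that mentions X gives: node(node(c, Y2, n), V, mk(V, node(c, n, V))) = node(N, a, Y1).
Bind Y2 := mk(unit, c); substituting into the one remaining equation that mentions Y2 gives: node(node(c, mk(unit, c), n), V, mk(V, node(c, n, V))) = node(N, a, Y1). Substituting into the earlier binding gives X := node(c, mk(unit, c), n).
Decompose node/3: node(c, mk(unit, c), n) = N,  V = a,  mk(V, node(c, n, V)) = Y1.
Bind N := node(c, mk(unit, c), n); substituting into the one remaining equation that mentions N gives: p(mk(node(c, mk(unit, c), n), unit), Z) = p(T, node(V, Y1, c)).
Bind V := a; substituting into the remaining equations gives: mk(a, node(c, n, a)) = Y1,  p(mk(node(c, mk(unit, c), n), unit), Z) = p(T, node(a, Y1, c)).
Bind Y1 := mk(a, node(c, n, a)); substituting into the remaining equation gives: p(mk(node(c, mk(unit, c), n), unit), Z) = p(T, node(a, mk(a, node(c, n, a)), c)).
Decompose p/2: mk(node(c, mk(unit, c), n), unit) = T,  Z = node(a, mk(a, node(c, n, a)), c).
Bind T := mk(node(c, mk(unit, c), n), unit); no other remaining equation mentions T. Substituting into the earlier binding gives U := mk(node(c, mk(unit, c), n), unit).
Bind Z := node(a, mk(a, node(c, n, a)), c).
MGU = { U = mk(node(c, mk(unit, c), n), unit), X = node(c, mk(unit, c), n), Y2 = mk(unit, c), N = node(c, mk(unit, c), n), V = a, Y1 = mk(a, node(c, n, a)), T = mk(node(c, mk(unit, c), n), unit), Z = node(a, mk(a, node(c, n, a)), c) }, so N = node(c, mk(unit, c), n).

node(c, mk(unit, c), n)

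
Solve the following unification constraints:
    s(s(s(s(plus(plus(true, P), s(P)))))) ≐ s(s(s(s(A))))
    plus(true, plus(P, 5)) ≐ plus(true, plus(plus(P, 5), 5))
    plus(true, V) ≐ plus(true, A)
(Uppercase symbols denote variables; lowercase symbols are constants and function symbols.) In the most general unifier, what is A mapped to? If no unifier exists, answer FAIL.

FAIL

Decompose s/1: s(s(s(plus(plus(true, P), s(P))))) ≐ s(s(s(A))).
Decompose s/1: s(s(plus(plus(true, P), s(P)))) ≐ s(s(A)).
Decompose s/1: s(plus(plus(true, P), s(P))) ≐ s(A).
Decompose s/1: plus(plus(true, P), s(P)) ≐ A.
Bind A := plus(plus(true, P), s(P)); substituting into the one remaining equation that mentions A gives: plus(true, V) ≐ plus(true, plus(plus(true, P), s(P))).
Decompose plus/2: true ≐ true,  plus(P, 5) ≐ plus(plus(P, 5), 5).
Delete trivial equation true ≐ true.
Decompose plus/2: P ≐ plus(P, 5),  5 ≐ 5.
Occurs check fails: P occurs in plus(P, 5); the equation P ≐ plus(P, 5) has no finite solution.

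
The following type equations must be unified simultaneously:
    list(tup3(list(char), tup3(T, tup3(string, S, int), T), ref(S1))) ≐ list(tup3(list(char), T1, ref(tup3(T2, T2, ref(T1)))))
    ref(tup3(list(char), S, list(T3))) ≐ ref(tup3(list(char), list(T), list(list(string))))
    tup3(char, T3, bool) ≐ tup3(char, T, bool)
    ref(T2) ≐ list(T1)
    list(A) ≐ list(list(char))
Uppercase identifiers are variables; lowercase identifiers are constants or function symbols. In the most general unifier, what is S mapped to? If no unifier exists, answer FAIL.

FAIL

Decompose list/1: tup3(list(char), tup3(T, tup3(string, S, int), T), ref(S1)) ≐ tup3(list(char), T1, ref(tup3(T2, T2, ref(T1)))).
Decompose tup3/3: list(char) ≐ list(char),  tup3(T, tup3(string, S, int), T) ≐ T1,  ref(S1) ≐ ref(tup3(T2, T2, ref(T1))).
Delete trivial equation list(char) ≐ list(char).
Bind T1 := tup3(T, tup3(string, S, int), T); substituting into the 2 remaining equations that mention T1 gives: ref(S1) ≐ ref(tup3(T2, T2, ref(tup3(T, tup3(string, S, int), T)))),  ref(T2) ≐ list(tup3(T, tup3(string, S, int), T)).
Decompose ref/1: S1 ≐ tup3(T2, T2, ref(tup3(T, tup3(string, S, int), T))).
Bind S1 := tup3(T2, T2, ref(tup3(T, tup3(string, S, int), T))); no other remaining equation mentions S1.
Decompose ref/1: tup3(list(char), S, list(T3)) ≐ tup3(list(char), list(T), list(list(string))).
Decompose tup3/3: list(char) ≐ list(char),  S ≐ list(T),  list(T3) ≐ list(list(string)).
Delete trivial equation list(char) ≐ list(char).
Bind S := list(T); substituting into the one remaining equation that mentions S gives: ref(T2) ≐ list(tup3(T, tup3(string, list(T), int), T)). Substituting into the earlier bindings gives T1 := tup3(T, tup3(string, list(T), int), T), S1 := tup3(T2, T2, ref(tup3(T, tup3(string, list(T), int), T))).
Decompose list/1: T3 ≐ list(string).
Bind T3 := list(string); substituting into the one remaining equation that mentions T3 gives: tup3(char, list(string), bool) ≐ tup3(char, T, bool).
Decompose tup3/3: char ≐ char,  list(string) ≐ T,  bool ≐ bool.
Delete trivial equation char ≐ char.
Bind T := list(string); substituting into the one remaining equation that mentions T gives: ref(T2) ≐ list(tup3(list(string), tup3(string, list(list(string)), int), list(string))). Substituting into the earlier bindings gives T1 := tup3(list(string), tup3(string, list(list(string)), int), list(string)), S1 := tup3(T2, T2, ref(tup3(list(string), tup3(string, list(list(string)), int), list(string)))), S := list(list(string)).
Delete trivial equation bool ≐ bool.
Clash: head symbols differ (ref/1 vs list/1); no unifier exists.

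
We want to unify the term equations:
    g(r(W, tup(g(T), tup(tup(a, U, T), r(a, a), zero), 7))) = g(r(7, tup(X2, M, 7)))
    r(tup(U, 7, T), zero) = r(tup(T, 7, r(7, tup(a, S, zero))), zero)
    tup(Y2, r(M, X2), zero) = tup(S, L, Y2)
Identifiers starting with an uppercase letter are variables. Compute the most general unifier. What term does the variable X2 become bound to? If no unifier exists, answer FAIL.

Decompose g/1: r(W, tup(g(T), tup(tup(a, U, T), r(a, a), zero), 7)) = r(7, tup(X2, M, 7)).
Decompose r/2: W = 7,  tup(g(T), tup(tup(a, U, T), r(a, a), zero), 7) = tup(X2, M, 7).
Bind W := 7; no other remaining equation mentions W.
Decompose tup/3: g(T) = X2,  tup(tup(a, U, T), r(a, a), zero) = M,  7 = 7.
Bind X2 := g(T); substituting into the one remaining equation that mentions X2 gives: tup(Y2, r(M, g(T)), zero) = tup(S, L, Y2).
Bind M := tup(tup(a, U, T), r(a, a), zero); substituting into the one remaining equation that mentions M gives: tup(Y2, r(tup(tup(a, U, T), r(a, a), zero), g(T)), zero) = tup(S, L, Y2).
Delete trivial equation 7 = 7.
Decompose r/2: tup(U, 7, T) = tup(T, 7, r(7, tup(a, S, zero))),  zero = zero.
Decompose tup/3: U = T,  7 = 7,  T = r(7, tup(a, S, zero)).
Bind U := T; substituting into the one remaining equation that mentions U gives: tup(Y2, r(tup(tup(a, T, T), r(a, a), zero), g(T)), zero) = tup(S, L, Y2). Substituting into the earlier binding gives M := tup(tup(a, T, T), r(a, a), zero).
Delete trivial equation 7 = 7.
Bind T := r(7, tup(a, S, zero)); substituting into the one remaining equation that mentions T gives: tup(Y2, r(tup(tup(a, r(7, tup(a, S, zero)), r(7, tup(a, S, zero))), r(a, a), zero), g(r(7, tup(a, S, zero)))), zero) = tup(S, L, Y2). Substituting into the earlier bindings gives X2 := g(r(7, tup(a, S, zero))), M := tup(tup(a, r(7, tup(a, S, zero)), r(7, tup(a, S, zero))), r(a, a), zero), U := r(7, tup(a, S, zero)).
Delete trivial equation zero = zero.
Decompose tup/3: Y2 = S,  r(tup(tup(a, r(7, tup(a, S, zero)), r(7, tup(a, S, zero))), r(a, a), zero), g(r(7, tup(a, S, zero)))) = L,  zero = Y2.
Bind Y2 := S; substituting into the one remaining equation that mentions Y2 gives: zero = S.
Bind L := r(tup(tup(a, r(7, tup(a, S, zero)), r(7, tup(a, S, zero))), r(a, a), zero), g(r(7, tup(a, S, zero)))); no other remaining equation mentions L.
Bind S := zero. Substituting into the earlier bindings gives X2 := g(r(7, tup(a, zero, zero))), M := tup(tup(a, r(7, tup(a, zero, zero)), r(7, tup(a, zero, zero))), r(a, a), zero), U := r(7, tup(a, zero, zero)), T := r(7, tup(a, zero, zero)), Y2 := zero, L := r(tup(tup(a, r(7, tup(a, zero, zero)), r(7, tup(a, zero, zero))), r(a, a), zero), g(r(7, tup(a, zero, zero)))).
MGU = { W := 7, X2 := g(r(7, tup(a, zero, zero))), M := tup(tup(a, r(7, tup(a, zero, zero)), r(7, tup(a, zero, zero))), r(a, a), zero), U := r(7, tup(a, zero, zero)), T := r(7, tup(a, zero, zero)), Y2 := zero, L := r(tup(tup(a, r(7, tup(a, zero, zero)), r(7, tup(a, zero, zero))), r(a, a), zero), g(r(7, tup(a, zero, zero)))), S := zero }, so X2 := g(r(7, tup(a, zero, zero))).

g(r(7, tup(a, zero, zero)))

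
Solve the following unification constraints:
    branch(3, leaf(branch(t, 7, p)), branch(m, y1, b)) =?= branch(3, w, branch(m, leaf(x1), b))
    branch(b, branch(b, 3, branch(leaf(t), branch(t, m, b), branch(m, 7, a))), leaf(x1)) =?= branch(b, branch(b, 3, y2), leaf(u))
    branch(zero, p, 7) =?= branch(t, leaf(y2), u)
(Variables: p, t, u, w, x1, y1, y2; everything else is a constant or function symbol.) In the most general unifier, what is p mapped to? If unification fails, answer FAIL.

leaf(branch(leaf(zero), branch(zero, m, b), branch(m, 7, a)))

Decompose branch/3: 3 =?= 3,  leaf(branch(t, 7, p)) =?= w,  branch(m, y1, b) =?= branch(m, leaf(x1), b).
Delete trivial equation 3 =?= 3.
Bind w := leaf(branch(t, 7, p)); no other remaining equation mentions w.
Decompose branch/3: m =?= m,  y1 =?= leaf(x1),  b =?= b.
Delete trivial equation m =?= m.
Bind y1 := leaf(x1); no other remaining equation mentions y1.
Delete trivial equation b =?= b.
Decompose branch/3: b =?= b,  branch(b, 3, branch(leaf(t), branch(t, m, b), branch(m, 7, a))) =?= branch(b, 3, y2),  leaf(x1) =?= leaf(u).
Delete trivial equation b =?= b.
Decompose branch/3: b =?= b,  3 =?= 3,  branch(leaf(t), branch(t, m, b), branch(m, 7, a)) =?= y2.
Delete trivial equation b =?= b.
Delete trivial equation 3 =?= 3.
Bind y2 := branch(leaf(t), branch(t, m, b), branch(m, 7, a)); substituting into the one remaining equation that mentions y2 gives: branch(zero, p, 7) =?= branch(t, leaf(branch(leaf(t), branch(t, m, b), branch(m, 7, a))), u).
Decompose leaf/1: x1 =?= u.
Bind x1 := u; no other remaining equation mentions x1. Substituting into the earlier binding gives y1 := leaf(u).
Decompose branch/3: zero =?= t,  p =?= leaf(branch(leaf(t), branch(t, m, b), branch(m, 7, a))),  7 =?= u.
Bind t := zero; substituting into the one remaining equation that mentions t gives: p =?= leaf(branch(leaf(zero), branch(zero, m, b), branch(m, 7, a))). Substituting into the earlier bindings gives w := leaf(branch(zero, 7, p)), y2 := branch(leaf(zero), branch(zero, m, b), branch(m, 7, a)).
Bind p := leaf(branch(leaf(zero), branch(zero, m, b), branch(m, 7, a))); no other remaining equation mentions p. Substituting into the earlier binding gives w := leaf(branch(zero, 7, leaf(branch(leaf(zero), branch(zero, m, b), branch(m, 7, a))))).
Bind u := 7. Substituting into the earlier bindings gives y1 := leaf(7), x1 := 7.
MGU = { w ↦ leaf(branch(zero, 7, leaf(branch(leaf(zero), branch(zero, m, b), branch(m, 7, a))))), y1 ↦ leaf(7), y2 ↦ branch(leaf(zero), branch(zero, m, b), branch(m, 7, a)), x1 ↦ 7, t ↦ zero, p ↦ leaf(branch(leaf(zero), branch(zero, m, b), branch(m, 7, a))), u ↦ 7 }, so p ↦ leaf(branch(leaf(zero), branch(zero, m, b), branch(m, 7, a))).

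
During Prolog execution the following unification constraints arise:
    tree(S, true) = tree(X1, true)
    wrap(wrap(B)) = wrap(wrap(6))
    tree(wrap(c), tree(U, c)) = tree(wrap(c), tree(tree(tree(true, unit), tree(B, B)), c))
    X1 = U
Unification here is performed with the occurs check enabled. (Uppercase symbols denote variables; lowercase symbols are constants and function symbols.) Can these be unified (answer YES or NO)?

Decompose tree/2: S = X1,  true = true.
Bind S := X1; no other remaining equation mentions S.
Delete trivial equation true = true.
Decompose wrap/1: wrap(B) = wrap(6).
Decompose wrap/1: B = 6.
Bind B := 6; substituting into the one remaining equation that mentions B gives: tree(wrap(c), tree(U, c)) = tree(wrap(c), tree(tree(tree(true, unit), tree(6, 6)), c)).
Decompose tree/2: wrap(c) = wrap(c),  tree(U, c) = tree(tree(tree(true, unit), tree(6, 6)), c).
Delete trivial equation wrap(c) = wrap(c).
Decompose tree/2: U = tree(tree(true, unit), tree(6, 6)),  c = c.
Bind U := tree(tree(true, unit), tree(6, 6)); substituting into the one remaining equation that mentions U gives: X1 = tree(tree(true, unit), tree(6, 6)).
Delete trivial equation c = c.
Bind X1 := tree(tree(true, unit), tree(6, 6)). Substituting into the earlier binding gives S := tree(tree(true, unit), tree(6, 6)).
No equations remain and no clash or occurs-check failure arose, so a unifier exists.

YES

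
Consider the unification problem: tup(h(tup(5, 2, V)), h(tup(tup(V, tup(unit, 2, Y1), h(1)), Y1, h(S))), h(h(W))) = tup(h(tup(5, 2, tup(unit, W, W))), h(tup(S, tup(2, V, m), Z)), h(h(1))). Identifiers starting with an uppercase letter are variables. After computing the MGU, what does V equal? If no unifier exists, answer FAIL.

tup(unit, 1, 1)

Decompose tup/3: h(tup(5, 2, V)) = h(tup(5, 2, tup(unit, W, W))),  h(tup(tup(V, tup(unit, 2, Y1), h(1)), Y1, h(S))) = h(tup(S, tup(2, V, m), Z)),  h(h(W)) = h(h(1)).
Decompose h/1: tup(5, 2, V) = tup(5, 2, tup(unit, W, W)).
Decompose tup/3: 5 = 5,  2 = 2,  V = tup(unit, W, W).
Delete trivial equation 5 = 5.
Delete trivial equation 2 = 2.
Bind V := tup(unit, W, W); substituting into the one remaining equation that mentions V gives: h(tup(tup(tup(unit, W, W), tup(unit, 2, Y1), h(1)), Y1, h(S))) = h(tup(S, tup(2, tup(unit, W, W), m), Z)).
Decompose h/1: tup(tup(tup(unit, W, W), tup(unit, 2, Y1), h(1)), Y1, h(S)) = tup(S, tup(2, tup(unit, W, W), m), Z).
Decompose tup/3: tup(tup(unit, W, W), tup(unit, 2, Y1), h(1)) = S,  Y1 = tup(2, tup(unit, W, W), m),  h(S) = Z.
Bind S := tup(tup(unit, W, W), tup(unit, 2, Y1), h(1)); substituting into the one remaining equation that mentions S gives: h(tup(tup(unit, W, W), tup(unit, 2, Y1), h(1))) = Z.
Bind Y1 := tup(2, tup(unit, W, W), m); substituting into the one remaining equation that mentions Y1 gives: h(tup(tup(unit, W, W), tup(unit, 2, tup(2, tup(unit, W, W), m)), h(1))) = Z. Substituting into the earlier binding gives S := tup(tup(unit, W, W), tup(unit, 2, tup(2, tup(unit, W, W), m)), h(1)).
Bind Z := h(tup(tup(unit, W, W), tup(unit, 2, tup(2, tup(unit, W, W), m)), h(1))); no other remaining equation mentions Z.
Decompose h/1: h(W) = h(1).
Decompose h/1: W = 1.
Bind W := 1. Substituting into the earlier bindings gives V := tup(unit, 1, 1), S := tup(tup(unit, 1, 1), tup(unit, 2, tup(2, tup(unit, 1, 1), m)), h(1)), Y1 := tup(2, tup(unit, 1, 1), m), Z := h(tup(tup(unit, 1, 1), tup(unit, 2, tup(2, tup(unit, 1, 1), m)), h(1))).
MGU = { V -> tup(unit, 1, 1), S -> tup(tup(unit, 1, 1), tup(unit, 2, tup(2, tup(unit, 1, 1), m)), h(1)), Y1 -> tup(2, tup(unit, 1, 1), m), Z -> h(tup(tup(unit, 1, 1), tup(unit, 2, tup(2, tup(unit, 1, 1), m)), h(1))), W -> 1 }, so V -> tup(unit, 1, 1).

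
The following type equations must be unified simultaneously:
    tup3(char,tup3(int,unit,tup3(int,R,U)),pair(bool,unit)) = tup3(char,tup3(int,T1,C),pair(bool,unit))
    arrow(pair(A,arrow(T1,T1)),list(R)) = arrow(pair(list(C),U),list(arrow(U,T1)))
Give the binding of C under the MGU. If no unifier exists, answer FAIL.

tup3(int,arrow(arrow(unit,unit),unit),arrow(unit,unit))

Decompose tup3/3: char = char,  tup3(int,unit,tup3(int,R,U)) = tup3(int,T1,C),  pair(bool,unit) = pair(bool,unit).
Delete trivial equation char = char.
Decompose tup3/3: int = int,  unit = T1,  tup3(int,R,U) = C.
Delete trivial equation int = int.
Bind T1 := unit; substituting into the one remaining equation that mentions T1 gives: arrow(pair(A,arrow(unit,unit)),list(R)) = arrow(pair(list(C),U),list(arrow(U,unit))).
Bind C := tup3(int,R,U); substituting into the one remaining equation that mentions C gives: arrow(pair(A,arrow(unit,unit)),list(R)) = arrow(pair(list(tup3(int,R,U)),U),list(arrow(U,unit))).
Delete trivial equation pair(bool,unit) = pair(bool,unit).
Decompose arrow/2: pair(A,arrow(unit,unit)) = pair(list(tup3(int,R,U)),U),  list(R) = list(arrow(U,unit)).
Decompose pair/2: A = list(tup3(int,R,U)),  arrow(unit,unit) = U.
Bind A := list(tup3(int,R,U)); no other remaining equation mentions A.
Bind U := arrow(unit,unit); substituting into the remaining equation gives: list(R) = list(arrow(arrow(unit,unit),unit)). Substituting into the earlier bindings gives C := tup3(int,R,arrow(unit,unit)), A := list(tup3(int,R,arrow(unit,unit))).
Decompose list/1: R = arrow(arrow(unit,unit),unit).
Bind R := arrow(arrow(unit,unit),unit). Substituting into the earlier bindings gives C := tup3(int,arrow(arrow(unit,unit),unit),arrow(unit,unit)), A := list(tup3(int,arrow(arrow(unit,unit),unit),arrow(unit,unit))).
MGU = { T1 := unit, C := tup3(int,arrow(arrow(unit,unit),unit),arrow(unit,unit)), A := list(tup3(int,arrow(arrow(unit,unit),unit),arrow(unit,unit))), U := arrow(unit,unit), R := arrow(arrow(unit,unit),unit) }, so C := tup3(int,arrow(arrow(unit,unit),unit),arrow(unit,unit)).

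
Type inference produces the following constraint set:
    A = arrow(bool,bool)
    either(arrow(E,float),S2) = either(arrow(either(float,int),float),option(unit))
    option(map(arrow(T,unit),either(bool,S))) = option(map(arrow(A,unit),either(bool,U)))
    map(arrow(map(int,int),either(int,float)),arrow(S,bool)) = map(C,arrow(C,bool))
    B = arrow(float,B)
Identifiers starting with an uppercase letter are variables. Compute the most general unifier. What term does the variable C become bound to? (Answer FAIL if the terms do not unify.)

FAIL

Bind A := arrow(bool,bool); substituting into the one remaining equation that mentions A gives: option(map(arrow(T,unit),either(bool,S))) = option(map(arrow(arrow(bool,bool),unit),either(bool,U))).
Decompose either/2: arrow(E,float) = arrow(either(float,int),float),  S2 = option(unit).
Decompose arrow/2: E = either(float,int),  float = float.
Bind E := either(float,int); no other remaining equation mentions E.
Delete trivial equation float = float.
Bind S2 := option(unit); no other remaining equation mentions S2.
Decompose option/1: map(arrow(T,unit),either(bool,S)) = map(arrow(arrow(bool,bool),unit),either(bool,U)).
Decompose map/2: arrow(T,unit) = arrow(arrow(bool,bool),unit),  either(bool,S) = either(bool,U).
Decompose arrow/2: T = arrow(bool,bool),  unit = unit.
Bind T := arrow(bool,bool); no other remaining equation mentions T.
Delete trivial equation unit = unit.
Decompose either/2: bool = bool,  S = U.
Delete trivial equation bool = bool.
Bind S := U; substituting into the one remaining equation that mentions S gives: map(arrow(map(int,int),either(int,float)),arrow(U,bool)) = map(C,arrow(C,bool)).
Decompose map/2: arrow(map(int,int),either(int,float)) = C,  arrow(U,bool) = arrow(C,bool).
Bind C := arrow(map(int,int),either(int,float)); substituting into the one remaining equation that mentions C gives: arrow(U,bool) = arrow(arrow(map(int,int),either(int,float)),bool).
Decompose arrow/2: U = arrow(map(int,int),either(int,float)),  bool = bool.
Bind U := arrow(map(int,int),either(int,float)); no other remaining equation mentions U. Substituting into the earlier binding gives S := arrow(map(int,int),either(int,float)).
Delete trivial equation bool = bool.
Occurs check fails: B occurs in arrow(float,B); the equation B = arrow(float,B) has no finite solution.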